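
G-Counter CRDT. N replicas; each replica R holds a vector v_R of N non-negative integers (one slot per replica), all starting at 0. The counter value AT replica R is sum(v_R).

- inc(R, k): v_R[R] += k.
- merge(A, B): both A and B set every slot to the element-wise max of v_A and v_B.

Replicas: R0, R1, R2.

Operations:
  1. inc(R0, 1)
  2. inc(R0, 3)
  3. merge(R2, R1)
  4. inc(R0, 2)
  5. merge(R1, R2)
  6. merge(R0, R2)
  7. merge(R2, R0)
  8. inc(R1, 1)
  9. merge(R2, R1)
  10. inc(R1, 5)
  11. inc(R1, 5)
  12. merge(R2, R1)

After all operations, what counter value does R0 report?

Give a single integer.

Op 1: inc R0 by 1 -> R0=(1,0,0) value=1
Op 2: inc R0 by 3 -> R0=(4,0,0) value=4
Op 3: merge R2<->R1 -> R2=(0,0,0) R1=(0,0,0)
Op 4: inc R0 by 2 -> R0=(6,0,0) value=6
Op 5: merge R1<->R2 -> R1=(0,0,0) R2=(0,0,0)
Op 6: merge R0<->R2 -> R0=(6,0,0) R2=(6,0,0)
Op 7: merge R2<->R0 -> R2=(6,0,0) R0=(6,0,0)
Op 8: inc R1 by 1 -> R1=(0,1,0) value=1
Op 9: merge R2<->R1 -> R2=(6,1,0) R1=(6,1,0)
Op 10: inc R1 by 5 -> R1=(6,6,0) value=12
Op 11: inc R1 by 5 -> R1=(6,11,0) value=17
Op 12: merge R2<->R1 -> R2=(6,11,0) R1=(6,11,0)

Answer: 6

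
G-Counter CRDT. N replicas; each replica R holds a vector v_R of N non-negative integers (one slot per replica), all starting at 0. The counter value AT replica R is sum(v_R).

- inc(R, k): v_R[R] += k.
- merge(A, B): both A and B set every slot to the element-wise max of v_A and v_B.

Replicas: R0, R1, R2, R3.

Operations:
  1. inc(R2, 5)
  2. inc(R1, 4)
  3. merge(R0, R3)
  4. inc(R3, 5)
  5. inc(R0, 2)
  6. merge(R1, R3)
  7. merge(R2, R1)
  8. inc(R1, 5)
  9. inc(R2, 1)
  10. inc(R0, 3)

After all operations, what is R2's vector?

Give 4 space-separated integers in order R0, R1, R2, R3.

Op 1: inc R2 by 5 -> R2=(0,0,5,0) value=5
Op 2: inc R1 by 4 -> R1=(0,4,0,0) value=4
Op 3: merge R0<->R3 -> R0=(0,0,0,0) R3=(0,0,0,0)
Op 4: inc R3 by 5 -> R3=(0,0,0,5) value=5
Op 5: inc R0 by 2 -> R0=(2,0,0,0) value=2
Op 6: merge R1<->R3 -> R1=(0,4,0,5) R3=(0,4,0,5)
Op 7: merge R2<->R1 -> R2=(0,4,5,5) R1=(0,4,5,5)
Op 8: inc R1 by 5 -> R1=(0,9,5,5) value=19
Op 9: inc R2 by 1 -> R2=(0,4,6,5) value=15
Op 10: inc R0 by 3 -> R0=(5,0,0,0) value=5

Answer: 0 4 6 5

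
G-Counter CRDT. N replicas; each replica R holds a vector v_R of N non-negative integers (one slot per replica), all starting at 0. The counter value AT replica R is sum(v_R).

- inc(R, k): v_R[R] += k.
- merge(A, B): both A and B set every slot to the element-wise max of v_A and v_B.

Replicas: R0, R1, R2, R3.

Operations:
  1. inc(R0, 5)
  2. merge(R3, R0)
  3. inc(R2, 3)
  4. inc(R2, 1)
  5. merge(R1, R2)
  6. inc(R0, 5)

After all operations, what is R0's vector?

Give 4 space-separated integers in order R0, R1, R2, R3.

Answer: 10 0 0 0

Derivation:
Op 1: inc R0 by 5 -> R0=(5,0,0,0) value=5
Op 2: merge R3<->R0 -> R3=(5,0,0,0) R0=(5,0,0,0)
Op 3: inc R2 by 3 -> R2=(0,0,3,0) value=3
Op 4: inc R2 by 1 -> R2=(0,0,4,0) value=4
Op 5: merge R1<->R2 -> R1=(0,0,4,0) R2=(0,0,4,0)
Op 6: inc R0 by 5 -> R0=(10,0,0,0) value=10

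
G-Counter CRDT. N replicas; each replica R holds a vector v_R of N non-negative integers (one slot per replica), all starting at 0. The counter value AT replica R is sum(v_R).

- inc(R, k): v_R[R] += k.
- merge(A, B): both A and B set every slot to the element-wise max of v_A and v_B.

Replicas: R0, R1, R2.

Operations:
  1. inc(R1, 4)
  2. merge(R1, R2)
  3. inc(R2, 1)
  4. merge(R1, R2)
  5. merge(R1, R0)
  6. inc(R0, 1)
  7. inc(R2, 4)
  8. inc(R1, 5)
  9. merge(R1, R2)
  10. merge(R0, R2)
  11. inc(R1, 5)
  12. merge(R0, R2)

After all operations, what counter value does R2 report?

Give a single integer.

Answer: 15

Derivation:
Op 1: inc R1 by 4 -> R1=(0,4,0) value=4
Op 2: merge R1<->R2 -> R1=(0,4,0) R2=(0,4,0)
Op 3: inc R2 by 1 -> R2=(0,4,1) value=5
Op 4: merge R1<->R2 -> R1=(0,4,1) R2=(0,4,1)
Op 5: merge R1<->R0 -> R1=(0,4,1) R0=(0,4,1)
Op 6: inc R0 by 1 -> R0=(1,4,1) value=6
Op 7: inc R2 by 4 -> R2=(0,4,5) value=9
Op 8: inc R1 by 5 -> R1=(0,9,1) value=10
Op 9: merge R1<->R2 -> R1=(0,9,5) R2=(0,9,5)
Op 10: merge R0<->R2 -> R0=(1,9,5) R2=(1,9,5)
Op 11: inc R1 by 5 -> R1=(0,14,5) value=19
Op 12: merge R0<->R2 -> R0=(1,9,5) R2=(1,9,5)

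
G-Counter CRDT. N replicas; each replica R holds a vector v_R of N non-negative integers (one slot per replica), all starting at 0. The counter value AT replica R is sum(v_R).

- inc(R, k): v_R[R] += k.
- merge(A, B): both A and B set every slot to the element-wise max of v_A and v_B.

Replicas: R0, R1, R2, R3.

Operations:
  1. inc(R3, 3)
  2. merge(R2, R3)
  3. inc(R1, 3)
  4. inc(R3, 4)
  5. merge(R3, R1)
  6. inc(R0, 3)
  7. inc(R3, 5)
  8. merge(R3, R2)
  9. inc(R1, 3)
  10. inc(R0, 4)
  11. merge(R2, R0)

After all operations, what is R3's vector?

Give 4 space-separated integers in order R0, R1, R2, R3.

Answer: 0 3 0 12

Derivation:
Op 1: inc R3 by 3 -> R3=(0,0,0,3) value=3
Op 2: merge R2<->R3 -> R2=(0,0,0,3) R3=(0,0,0,3)
Op 3: inc R1 by 3 -> R1=(0,3,0,0) value=3
Op 4: inc R3 by 4 -> R3=(0,0,0,7) value=7
Op 5: merge R3<->R1 -> R3=(0,3,0,7) R1=(0,3,0,7)
Op 6: inc R0 by 3 -> R0=(3,0,0,0) value=3
Op 7: inc R3 by 5 -> R3=(0,3,0,12) value=15
Op 8: merge R3<->R2 -> R3=(0,3,0,12) R2=(0,3,0,12)
Op 9: inc R1 by 3 -> R1=(0,6,0,7) value=13
Op 10: inc R0 by 4 -> R0=(7,0,0,0) value=7
Op 11: merge R2<->R0 -> R2=(7,3,0,12) R0=(7,3,0,12)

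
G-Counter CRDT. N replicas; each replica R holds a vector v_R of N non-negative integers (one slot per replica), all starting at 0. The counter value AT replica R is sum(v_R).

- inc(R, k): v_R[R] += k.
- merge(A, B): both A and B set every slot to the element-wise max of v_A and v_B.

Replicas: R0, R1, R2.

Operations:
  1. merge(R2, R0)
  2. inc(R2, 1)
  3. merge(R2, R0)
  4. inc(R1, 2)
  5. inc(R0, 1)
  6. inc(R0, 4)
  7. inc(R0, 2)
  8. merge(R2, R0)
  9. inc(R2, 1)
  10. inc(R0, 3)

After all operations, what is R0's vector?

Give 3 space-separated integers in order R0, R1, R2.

Answer: 10 0 1

Derivation:
Op 1: merge R2<->R0 -> R2=(0,0,0) R0=(0,0,0)
Op 2: inc R2 by 1 -> R2=(0,0,1) value=1
Op 3: merge R2<->R0 -> R2=(0,0,1) R0=(0,0,1)
Op 4: inc R1 by 2 -> R1=(0,2,0) value=2
Op 5: inc R0 by 1 -> R0=(1,0,1) value=2
Op 6: inc R0 by 4 -> R0=(5,0,1) value=6
Op 7: inc R0 by 2 -> R0=(7,0,1) value=8
Op 8: merge R2<->R0 -> R2=(7,0,1) R0=(7,0,1)
Op 9: inc R2 by 1 -> R2=(7,0,2) value=9
Op 10: inc R0 by 3 -> R0=(10,0,1) value=11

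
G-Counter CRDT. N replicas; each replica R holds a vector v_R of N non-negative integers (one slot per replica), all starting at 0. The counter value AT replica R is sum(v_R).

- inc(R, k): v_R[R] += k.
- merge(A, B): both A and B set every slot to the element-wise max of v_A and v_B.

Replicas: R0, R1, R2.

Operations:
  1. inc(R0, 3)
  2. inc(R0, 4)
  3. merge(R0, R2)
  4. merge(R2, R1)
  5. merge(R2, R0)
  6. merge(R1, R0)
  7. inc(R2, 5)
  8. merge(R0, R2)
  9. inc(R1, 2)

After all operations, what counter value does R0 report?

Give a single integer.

Answer: 12

Derivation:
Op 1: inc R0 by 3 -> R0=(3,0,0) value=3
Op 2: inc R0 by 4 -> R0=(7,0,0) value=7
Op 3: merge R0<->R2 -> R0=(7,0,0) R2=(7,0,0)
Op 4: merge R2<->R1 -> R2=(7,0,0) R1=(7,0,0)
Op 5: merge R2<->R0 -> R2=(7,0,0) R0=(7,0,0)
Op 6: merge R1<->R0 -> R1=(7,0,0) R0=(7,0,0)
Op 7: inc R2 by 5 -> R2=(7,0,5) value=12
Op 8: merge R0<->R2 -> R0=(7,0,5) R2=(7,0,5)
Op 9: inc R1 by 2 -> R1=(7,2,0) value=9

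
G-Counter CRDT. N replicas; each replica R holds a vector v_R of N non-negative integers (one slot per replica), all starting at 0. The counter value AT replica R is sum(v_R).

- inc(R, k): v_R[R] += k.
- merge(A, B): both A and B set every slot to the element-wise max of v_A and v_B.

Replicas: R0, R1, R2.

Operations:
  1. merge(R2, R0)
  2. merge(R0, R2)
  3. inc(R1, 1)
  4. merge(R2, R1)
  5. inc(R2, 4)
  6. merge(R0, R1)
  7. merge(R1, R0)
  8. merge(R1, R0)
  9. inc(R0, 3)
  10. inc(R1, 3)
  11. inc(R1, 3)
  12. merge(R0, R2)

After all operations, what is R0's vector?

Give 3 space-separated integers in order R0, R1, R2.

Op 1: merge R2<->R0 -> R2=(0,0,0) R0=(0,0,0)
Op 2: merge R0<->R2 -> R0=(0,0,0) R2=(0,0,0)
Op 3: inc R1 by 1 -> R1=(0,1,0) value=1
Op 4: merge R2<->R1 -> R2=(0,1,0) R1=(0,1,0)
Op 5: inc R2 by 4 -> R2=(0,1,4) value=5
Op 6: merge R0<->R1 -> R0=(0,1,0) R1=(0,1,0)
Op 7: merge R1<->R0 -> R1=(0,1,0) R0=(0,1,0)
Op 8: merge R1<->R0 -> R1=(0,1,0) R0=(0,1,0)
Op 9: inc R0 by 3 -> R0=(3,1,0) value=4
Op 10: inc R1 by 3 -> R1=(0,4,0) value=4
Op 11: inc R1 by 3 -> R1=(0,7,0) value=7
Op 12: merge R0<->R2 -> R0=(3,1,4) R2=(3,1,4)

Answer: 3 1 4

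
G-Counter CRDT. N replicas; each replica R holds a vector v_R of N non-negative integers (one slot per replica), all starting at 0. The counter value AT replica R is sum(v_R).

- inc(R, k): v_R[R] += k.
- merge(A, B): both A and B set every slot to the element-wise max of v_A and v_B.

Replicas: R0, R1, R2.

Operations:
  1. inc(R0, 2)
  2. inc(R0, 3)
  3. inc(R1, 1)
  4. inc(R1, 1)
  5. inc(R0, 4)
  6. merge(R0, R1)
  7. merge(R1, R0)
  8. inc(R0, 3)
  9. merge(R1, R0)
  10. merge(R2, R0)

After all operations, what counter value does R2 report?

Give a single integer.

Op 1: inc R0 by 2 -> R0=(2,0,0) value=2
Op 2: inc R0 by 3 -> R0=(5,0,0) value=5
Op 3: inc R1 by 1 -> R1=(0,1,0) value=1
Op 4: inc R1 by 1 -> R1=(0,2,0) value=2
Op 5: inc R0 by 4 -> R0=(9,0,0) value=9
Op 6: merge R0<->R1 -> R0=(9,2,0) R1=(9,2,0)
Op 7: merge R1<->R0 -> R1=(9,2,0) R0=(9,2,0)
Op 8: inc R0 by 3 -> R0=(12,2,0) value=14
Op 9: merge R1<->R0 -> R1=(12,2,0) R0=(12,2,0)
Op 10: merge R2<->R0 -> R2=(12,2,0) R0=(12,2,0)

Answer: 14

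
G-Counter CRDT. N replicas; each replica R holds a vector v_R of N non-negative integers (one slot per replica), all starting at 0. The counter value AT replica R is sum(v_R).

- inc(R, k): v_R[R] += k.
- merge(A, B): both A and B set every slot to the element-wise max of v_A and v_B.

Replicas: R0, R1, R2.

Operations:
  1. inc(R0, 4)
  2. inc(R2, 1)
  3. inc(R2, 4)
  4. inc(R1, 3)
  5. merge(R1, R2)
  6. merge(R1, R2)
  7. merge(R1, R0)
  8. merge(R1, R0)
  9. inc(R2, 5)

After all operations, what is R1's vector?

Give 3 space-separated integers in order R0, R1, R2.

Op 1: inc R0 by 4 -> R0=(4,0,0) value=4
Op 2: inc R2 by 1 -> R2=(0,0,1) value=1
Op 3: inc R2 by 4 -> R2=(0,0,5) value=5
Op 4: inc R1 by 3 -> R1=(0,3,0) value=3
Op 5: merge R1<->R2 -> R1=(0,3,5) R2=(0,3,5)
Op 6: merge R1<->R2 -> R1=(0,3,5) R2=(0,3,5)
Op 7: merge R1<->R0 -> R1=(4,3,5) R0=(4,3,5)
Op 8: merge R1<->R0 -> R1=(4,3,5) R0=(4,3,5)
Op 9: inc R2 by 5 -> R2=(0,3,10) value=13

Answer: 4 3 5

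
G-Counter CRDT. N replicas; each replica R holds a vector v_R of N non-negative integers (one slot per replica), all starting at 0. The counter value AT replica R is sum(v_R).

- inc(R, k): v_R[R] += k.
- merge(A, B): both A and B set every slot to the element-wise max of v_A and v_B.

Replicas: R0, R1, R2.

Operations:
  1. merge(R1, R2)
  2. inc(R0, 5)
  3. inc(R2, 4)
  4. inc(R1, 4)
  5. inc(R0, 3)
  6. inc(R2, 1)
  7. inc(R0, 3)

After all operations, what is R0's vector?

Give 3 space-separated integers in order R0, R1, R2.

Op 1: merge R1<->R2 -> R1=(0,0,0) R2=(0,0,0)
Op 2: inc R0 by 5 -> R0=(5,0,0) value=5
Op 3: inc R2 by 4 -> R2=(0,0,4) value=4
Op 4: inc R1 by 4 -> R1=(0,4,0) value=4
Op 5: inc R0 by 3 -> R0=(8,0,0) value=8
Op 6: inc R2 by 1 -> R2=(0,0,5) value=5
Op 7: inc R0 by 3 -> R0=(11,0,0) value=11

Answer: 11 0 0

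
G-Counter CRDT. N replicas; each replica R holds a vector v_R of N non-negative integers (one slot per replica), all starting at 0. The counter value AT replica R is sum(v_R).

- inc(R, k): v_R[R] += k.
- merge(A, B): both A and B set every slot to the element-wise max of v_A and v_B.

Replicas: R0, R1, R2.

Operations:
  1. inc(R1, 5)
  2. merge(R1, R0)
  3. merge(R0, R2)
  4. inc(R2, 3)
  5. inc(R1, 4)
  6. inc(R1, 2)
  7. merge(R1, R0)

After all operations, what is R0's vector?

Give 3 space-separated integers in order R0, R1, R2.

Op 1: inc R1 by 5 -> R1=(0,5,0) value=5
Op 2: merge R1<->R0 -> R1=(0,5,0) R0=(0,5,0)
Op 3: merge R0<->R2 -> R0=(0,5,0) R2=(0,5,0)
Op 4: inc R2 by 3 -> R2=(0,5,3) value=8
Op 5: inc R1 by 4 -> R1=(0,9,0) value=9
Op 6: inc R1 by 2 -> R1=(0,11,0) value=11
Op 7: merge R1<->R0 -> R1=(0,11,0) R0=(0,11,0)

Answer: 0 11 0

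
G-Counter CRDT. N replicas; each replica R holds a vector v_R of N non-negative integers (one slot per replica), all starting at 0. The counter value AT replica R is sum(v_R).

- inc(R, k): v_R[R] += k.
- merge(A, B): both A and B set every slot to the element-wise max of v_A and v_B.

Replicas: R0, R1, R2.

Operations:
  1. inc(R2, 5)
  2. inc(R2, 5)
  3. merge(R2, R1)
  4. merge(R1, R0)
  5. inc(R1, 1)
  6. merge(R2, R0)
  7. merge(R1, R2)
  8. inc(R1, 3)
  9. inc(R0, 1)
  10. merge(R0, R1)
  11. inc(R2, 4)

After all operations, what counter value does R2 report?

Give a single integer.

Answer: 15

Derivation:
Op 1: inc R2 by 5 -> R2=(0,0,5) value=5
Op 2: inc R2 by 5 -> R2=(0,0,10) value=10
Op 3: merge R2<->R1 -> R2=(0,0,10) R1=(0,0,10)
Op 4: merge R1<->R0 -> R1=(0,0,10) R0=(0,0,10)
Op 5: inc R1 by 1 -> R1=(0,1,10) value=11
Op 6: merge R2<->R0 -> R2=(0,0,10) R0=(0,0,10)
Op 7: merge R1<->R2 -> R1=(0,1,10) R2=(0,1,10)
Op 8: inc R1 by 3 -> R1=(0,4,10) value=14
Op 9: inc R0 by 1 -> R0=(1,0,10) value=11
Op 10: merge R0<->R1 -> R0=(1,4,10) R1=(1,4,10)
Op 11: inc R2 by 4 -> R2=(0,1,14) value=15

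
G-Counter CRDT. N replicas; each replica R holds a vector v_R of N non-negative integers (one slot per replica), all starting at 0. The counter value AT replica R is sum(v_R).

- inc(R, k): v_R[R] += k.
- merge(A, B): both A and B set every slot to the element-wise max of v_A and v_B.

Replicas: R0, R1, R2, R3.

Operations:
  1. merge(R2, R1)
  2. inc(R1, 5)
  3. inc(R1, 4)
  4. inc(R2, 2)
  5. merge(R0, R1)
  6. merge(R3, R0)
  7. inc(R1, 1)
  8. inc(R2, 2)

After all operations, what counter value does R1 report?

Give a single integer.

Op 1: merge R2<->R1 -> R2=(0,0,0,0) R1=(0,0,0,0)
Op 2: inc R1 by 5 -> R1=(0,5,0,0) value=5
Op 3: inc R1 by 4 -> R1=(0,9,0,0) value=9
Op 4: inc R2 by 2 -> R2=(0,0,2,0) value=2
Op 5: merge R0<->R1 -> R0=(0,9,0,0) R1=(0,9,0,0)
Op 6: merge R3<->R0 -> R3=(0,9,0,0) R0=(0,9,0,0)
Op 7: inc R1 by 1 -> R1=(0,10,0,0) value=10
Op 8: inc R2 by 2 -> R2=(0,0,4,0) value=4

Answer: 10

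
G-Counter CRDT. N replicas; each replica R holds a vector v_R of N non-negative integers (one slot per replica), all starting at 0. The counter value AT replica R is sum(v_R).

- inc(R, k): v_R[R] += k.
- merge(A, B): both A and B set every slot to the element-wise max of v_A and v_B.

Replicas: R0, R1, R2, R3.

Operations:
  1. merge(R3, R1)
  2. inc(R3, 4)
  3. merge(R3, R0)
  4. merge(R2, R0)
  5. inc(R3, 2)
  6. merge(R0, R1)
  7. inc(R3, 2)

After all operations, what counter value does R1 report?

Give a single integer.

Answer: 4

Derivation:
Op 1: merge R3<->R1 -> R3=(0,0,0,0) R1=(0,0,0,0)
Op 2: inc R3 by 4 -> R3=(0,0,0,4) value=4
Op 3: merge R3<->R0 -> R3=(0,0,0,4) R0=(0,0,0,4)
Op 4: merge R2<->R0 -> R2=(0,0,0,4) R0=(0,0,0,4)
Op 5: inc R3 by 2 -> R3=(0,0,0,6) value=6
Op 6: merge R0<->R1 -> R0=(0,0,0,4) R1=(0,0,0,4)
Op 7: inc R3 by 2 -> R3=(0,0,0,8) value=8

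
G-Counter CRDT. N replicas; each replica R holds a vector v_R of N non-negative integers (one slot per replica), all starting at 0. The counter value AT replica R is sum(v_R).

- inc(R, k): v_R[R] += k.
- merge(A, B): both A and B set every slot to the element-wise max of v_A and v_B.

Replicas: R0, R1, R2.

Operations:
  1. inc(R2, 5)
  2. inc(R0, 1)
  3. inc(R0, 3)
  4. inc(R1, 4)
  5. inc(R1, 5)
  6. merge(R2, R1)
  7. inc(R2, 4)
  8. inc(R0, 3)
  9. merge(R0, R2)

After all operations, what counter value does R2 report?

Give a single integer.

Answer: 25

Derivation:
Op 1: inc R2 by 5 -> R2=(0,0,5) value=5
Op 2: inc R0 by 1 -> R0=(1,0,0) value=1
Op 3: inc R0 by 3 -> R0=(4,0,0) value=4
Op 4: inc R1 by 4 -> R1=(0,4,0) value=4
Op 5: inc R1 by 5 -> R1=(0,9,0) value=9
Op 6: merge R2<->R1 -> R2=(0,9,5) R1=(0,9,5)
Op 7: inc R2 by 4 -> R2=(0,9,9) value=18
Op 8: inc R0 by 3 -> R0=(7,0,0) value=7
Op 9: merge R0<->R2 -> R0=(7,9,9) R2=(7,9,9)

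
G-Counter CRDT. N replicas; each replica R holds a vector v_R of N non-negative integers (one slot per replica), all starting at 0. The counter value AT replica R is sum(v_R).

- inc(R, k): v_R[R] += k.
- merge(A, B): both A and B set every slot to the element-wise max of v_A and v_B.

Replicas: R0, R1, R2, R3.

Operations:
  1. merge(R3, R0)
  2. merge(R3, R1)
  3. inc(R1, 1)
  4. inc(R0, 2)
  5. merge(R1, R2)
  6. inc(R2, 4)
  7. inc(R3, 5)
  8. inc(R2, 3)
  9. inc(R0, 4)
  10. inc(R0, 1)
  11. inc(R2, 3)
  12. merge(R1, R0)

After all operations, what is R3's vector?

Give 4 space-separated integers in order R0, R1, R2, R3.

Op 1: merge R3<->R0 -> R3=(0,0,0,0) R0=(0,0,0,0)
Op 2: merge R3<->R1 -> R3=(0,0,0,0) R1=(0,0,0,0)
Op 3: inc R1 by 1 -> R1=(0,1,0,0) value=1
Op 4: inc R0 by 2 -> R0=(2,0,0,0) value=2
Op 5: merge R1<->R2 -> R1=(0,1,0,0) R2=(0,1,0,0)
Op 6: inc R2 by 4 -> R2=(0,1,4,0) value=5
Op 7: inc R3 by 5 -> R3=(0,0,0,5) value=5
Op 8: inc R2 by 3 -> R2=(0,1,7,0) value=8
Op 9: inc R0 by 4 -> R0=(6,0,0,0) value=6
Op 10: inc R0 by 1 -> R0=(7,0,0,0) value=7
Op 11: inc R2 by 3 -> R2=(0,1,10,0) value=11
Op 12: merge R1<->R0 -> R1=(7,1,0,0) R0=(7,1,0,0)

Answer: 0 0 0 5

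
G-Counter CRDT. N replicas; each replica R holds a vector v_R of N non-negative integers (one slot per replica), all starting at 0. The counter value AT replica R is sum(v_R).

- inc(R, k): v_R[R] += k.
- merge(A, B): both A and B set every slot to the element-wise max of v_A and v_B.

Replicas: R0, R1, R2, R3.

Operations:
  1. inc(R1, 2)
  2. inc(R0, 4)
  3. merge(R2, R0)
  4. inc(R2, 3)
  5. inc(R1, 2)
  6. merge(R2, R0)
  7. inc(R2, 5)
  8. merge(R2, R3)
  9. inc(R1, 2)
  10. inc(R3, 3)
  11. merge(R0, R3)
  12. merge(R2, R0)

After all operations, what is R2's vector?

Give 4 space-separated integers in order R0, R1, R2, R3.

Op 1: inc R1 by 2 -> R1=(0,2,0,0) value=2
Op 2: inc R0 by 4 -> R0=(4,0,0,0) value=4
Op 3: merge R2<->R0 -> R2=(4,0,0,0) R0=(4,0,0,0)
Op 4: inc R2 by 3 -> R2=(4,0,3,0) value=7
Op 5: inc R1 by 2 -> R1=(0,4,0,0) value=4
Op 6: merge R2<->R0 -> R2=(4,0,3,0) R0=(4,0,3,0)
Op 7: inc R2 by 5 -> R2=(4,0,8,0) value=12
Op 8: merge R2<->R3 -> R2=(4,0,8,0) R3=(4,0,8,0)
Op 9: inc R1 by 2 -> R1=(0,6,0,0) value=6
Op 10: inc R3 by 3 -> R3=(4,0,8,3) value=15
Op 11: merge R0<->R3 -> R0=(4,0,8,3) R3=(4,0,8,3)
Op 12: merge R2<->R0 -> R2=(4,0,8,3) R0=(4,0,8,3)

Answer: 4 0 8 3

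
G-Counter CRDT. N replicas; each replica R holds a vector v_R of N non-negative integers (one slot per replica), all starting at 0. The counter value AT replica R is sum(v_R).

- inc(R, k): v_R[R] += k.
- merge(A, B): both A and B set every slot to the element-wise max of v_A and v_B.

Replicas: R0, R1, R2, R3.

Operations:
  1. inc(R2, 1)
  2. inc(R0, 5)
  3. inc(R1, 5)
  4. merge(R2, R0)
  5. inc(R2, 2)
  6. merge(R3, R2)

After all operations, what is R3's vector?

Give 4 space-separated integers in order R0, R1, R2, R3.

Answer: 5 0 3 0

Derivation:
Op 1: inc R2 by 1 -> R2=(0,0,1,0) value=1
Op 2: inc R0 by 5 -> R0=(5,0,0,0) value=5
Op 3: inc R1 by 5 -> R1=(0,5,0,0) value=5
Op 4: merge R2<->R0 -> R2=(5,0,1,0) R0=(5,0,1,0)
Op 5: inc R2 by 2 -> R2=(5,0,3,0) value=8
Op 6: merge R3<->R2 -> R3=(5,0,3,0) R2=(5,0,3,0)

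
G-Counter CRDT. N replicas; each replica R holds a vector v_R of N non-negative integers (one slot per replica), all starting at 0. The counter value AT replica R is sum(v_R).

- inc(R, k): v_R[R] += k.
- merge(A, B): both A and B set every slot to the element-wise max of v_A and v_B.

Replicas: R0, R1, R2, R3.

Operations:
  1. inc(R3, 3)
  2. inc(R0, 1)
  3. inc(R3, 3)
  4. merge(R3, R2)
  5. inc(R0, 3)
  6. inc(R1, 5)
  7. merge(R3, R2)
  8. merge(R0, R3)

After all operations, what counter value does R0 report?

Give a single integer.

Answer: 10

Derivation:
Op 1: inc R3 by 3 -> R3=(0,0,0,3) value=3
Op 2: inc R0 by 1 -> R0=(1,0,0,0) value=1
Op 3: inc R3 by 3 -> R3=(0,0,0,6) value=6
Op 4: merge R3<->R2 -> R3=(0,0,0,6) R2=(0,0,0,6)
Op 5: inc R0 by 3 -> R0=(4,0,0,0) value=4
Op 6: inc R1 by 5 -> R1=(0,5,0,0) value=5
Op 7: merge R3<->R2 -> R3=(0,0,0,6) R2=(0,0,0,6)
Op 8: merge R0<->R3 -> R0=(4,0,0,6) R3=(4,0,0,6)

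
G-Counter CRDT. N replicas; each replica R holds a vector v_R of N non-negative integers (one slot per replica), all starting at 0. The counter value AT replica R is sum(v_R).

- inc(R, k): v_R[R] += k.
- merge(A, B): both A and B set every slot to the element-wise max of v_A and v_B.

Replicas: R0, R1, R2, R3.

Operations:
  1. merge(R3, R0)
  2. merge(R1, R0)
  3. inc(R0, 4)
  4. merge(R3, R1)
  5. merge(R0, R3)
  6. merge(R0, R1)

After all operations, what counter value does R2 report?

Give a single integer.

Op 1: merge R3<->R0 -> R3=(0,0,0,0) R0=(0,0,0,0)
Op 2: merge R1<->R0 -> R1=(0,0,0,0) R0=(0,0,0,0)
Op 3: inc R0 by 4 -> R0=(4,0,0,0) value=4
Op 4: merge R3<->R1 -> R3=(0,0,0,0) R1=(0,0,0,0)
Op 5: merge R0<->R3 -> R0=(4,0,0,0) R3=(4,0,0,0)
Op 6: merge R0<->R1 -> R0=(4,0,0,0) R1=(4,0,0,0)

Answer: 0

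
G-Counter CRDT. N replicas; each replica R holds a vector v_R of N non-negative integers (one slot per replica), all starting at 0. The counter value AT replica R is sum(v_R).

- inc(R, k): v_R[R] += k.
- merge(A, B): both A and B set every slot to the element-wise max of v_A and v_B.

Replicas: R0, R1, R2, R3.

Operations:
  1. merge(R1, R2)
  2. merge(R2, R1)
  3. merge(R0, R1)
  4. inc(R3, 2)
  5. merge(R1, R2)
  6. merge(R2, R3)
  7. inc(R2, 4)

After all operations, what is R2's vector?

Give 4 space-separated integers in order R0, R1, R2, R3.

Op 1: merge R1<->R2 -> R1=(0,0,0,0) R2=(0,0,0,0)
Op 2: merge R2<->R1 -> R2=(0,0,0,0) R1=(0,0,0,0)
Op 3: merge R0<->R1 -> R0=(0,0,0,0) R1=(0,0,0,0)
Op 4: inc R3 by 2 -> R3=(0,0,0,2) value=2
Op 5: merge R1<->R2 -> R1=(0,0,0,0) R2=(0,0,0,0)
Op 6: merge R2<->R3 -> R2=(0,0,0,2) R3=(0,0,0,2)
Op 7: inc R2 by 4 -> R2=(0,0,4,2) value=6

Answer: 0 0 4 2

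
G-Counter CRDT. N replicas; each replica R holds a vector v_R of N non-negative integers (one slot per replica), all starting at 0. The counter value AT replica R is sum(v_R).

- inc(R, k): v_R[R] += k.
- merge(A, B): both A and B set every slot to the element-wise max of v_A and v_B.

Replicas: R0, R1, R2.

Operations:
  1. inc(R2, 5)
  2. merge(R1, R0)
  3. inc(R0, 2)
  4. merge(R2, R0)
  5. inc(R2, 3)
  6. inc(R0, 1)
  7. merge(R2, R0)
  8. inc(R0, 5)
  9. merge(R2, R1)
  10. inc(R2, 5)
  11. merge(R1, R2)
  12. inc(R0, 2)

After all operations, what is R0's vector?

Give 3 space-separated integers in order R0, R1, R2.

Op 1: inc R2 by 5 -> R2=(0,0,5) value=5
Op 2: merge R1<->R0 -> R1=(0,0,0) R0=(0,0,0)
Op 3: inc R0 by 2 -> R0=(2,0,0) value=2
Op 4: merge R2<->R0 -> R2=(2,0,5) R0=(2,0,5)
Op 5: inc R2 by 3 -> R2=(2,0,8) value=10
Op 6: inc R0 by 1 -> R0=(3,0,5) value=8
Op 7: merge R2<->R0 -> R2=(3,0,8) R0=(3,0,8)
Op 8: inc R0 by 5 -> R0=(8,0,8) value=16
Op 9: merge R2<->R1 -> R2=(3,0,8) R1=(3,0,8)
Op 10: inc R2 by 5 -> R2=(3,0,13) value=16
Op 11: merge R1<->R2 -> R1=(3,0,13) R2=(3,0,13)
Op 12: inc R0 by 2 -> R0=(10,0,8) value=18

Answer: 10 0 8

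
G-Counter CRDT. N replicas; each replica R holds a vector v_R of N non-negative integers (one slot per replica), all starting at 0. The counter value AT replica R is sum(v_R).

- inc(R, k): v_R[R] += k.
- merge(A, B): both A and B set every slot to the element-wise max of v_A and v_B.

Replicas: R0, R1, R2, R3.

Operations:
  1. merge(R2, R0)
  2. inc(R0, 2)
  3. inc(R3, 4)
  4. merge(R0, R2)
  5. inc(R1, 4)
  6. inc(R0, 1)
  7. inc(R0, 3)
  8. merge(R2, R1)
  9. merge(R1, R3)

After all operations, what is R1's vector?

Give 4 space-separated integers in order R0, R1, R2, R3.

Answer: 2 4 0 4

Derivation:
Op 1: merge R2<->R0 -> R2=(0,0,0,0) R0=(0,0,0,0)
Op 2: inc R0 by 2 -> R0=(2,0,0,0) value=2
Op 3: inc R3 by 4 -> R3=(0,0,0,4) value=4
Op 4: merge R0<->R2 -> R0=(2,0,0,0) R2=(2,0,0,0)
Op 5: inc R1 by 4 -> R1=(0,4,0,0) value=4
Op 6: inc R0 by 1 -> R0=(3,0,0,0) value=3
Op 7: inc R0 by 3 -> R0=(6,0,0,0) value=6
Op 8: merge R2<->R1 -> R2=(2,4,0,0) R1=(2,4,0,0)
Op 9: merge R1<->R3 -> R1=(2,4,0,4) R3=(2,4,0,4)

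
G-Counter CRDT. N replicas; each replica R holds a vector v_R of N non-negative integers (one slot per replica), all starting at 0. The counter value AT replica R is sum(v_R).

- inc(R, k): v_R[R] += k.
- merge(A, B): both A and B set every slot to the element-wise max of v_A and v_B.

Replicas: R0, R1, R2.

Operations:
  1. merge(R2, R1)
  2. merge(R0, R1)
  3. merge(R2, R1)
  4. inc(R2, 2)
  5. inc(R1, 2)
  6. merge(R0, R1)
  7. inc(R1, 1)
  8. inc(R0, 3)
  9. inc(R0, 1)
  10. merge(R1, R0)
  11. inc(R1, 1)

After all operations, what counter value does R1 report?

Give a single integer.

Answer: 8

Derivation:
Op 1: merge R2<->R1 -> R2=(0,0,0) R1=(0,0,0)
Op 2: merge R0<->R1 -> R0=(0,0,0) R1=(0,0,0)
Op 3: merge R2<->R1 -> R2=(0,0,0) R1=(0,0,0)
Op 4: inc R2 by 2 -> R2=(0,0,2) value=2
Op 5: inc R1 by 2 -> R1=(0,2,0) value=2
Op 6: merge R0<->R1 -> R0=(0,2,0) R1=(0,2,0)
Op 7: inc R1 by 1 -> R1=(0,3,0) value=3
Op 8: inc R0 by 3 -> R0=(3,2,0) value=5
Op 9: inc R0 by 1 -> R0=(4,2,0) value=6
Op 10: merge R1<->R0 -> R1=(4,3,0) R0=(4,3,0)
Op 11: inc R1 by 1 -> R1=(4,4,0) value=8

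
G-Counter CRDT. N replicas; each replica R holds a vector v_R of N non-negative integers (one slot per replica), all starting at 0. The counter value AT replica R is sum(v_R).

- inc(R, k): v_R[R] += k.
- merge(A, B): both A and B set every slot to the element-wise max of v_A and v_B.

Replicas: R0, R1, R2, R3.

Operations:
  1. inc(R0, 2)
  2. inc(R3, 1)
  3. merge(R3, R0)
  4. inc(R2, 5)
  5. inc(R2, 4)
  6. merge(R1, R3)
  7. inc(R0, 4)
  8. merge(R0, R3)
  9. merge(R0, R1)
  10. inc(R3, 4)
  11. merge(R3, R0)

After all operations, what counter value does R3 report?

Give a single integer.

Answer: 11

Derivation:
Op 1: inc R0 by 2 -> R0=(2,0,0,0) value=2
Op 2: inc R3 by 1 -> R3=(0,0,0,1) value=1
Op 3: merge R3<->R0 -> R3=(2,0,0,1) R0=(2,0,0,1)
Op 4: inc R2 by 5 -> R2=(0,0,5,0) value=5
Op 5: inc R2 by 4 -> R2=(0,0,9,0) value=9
Op 6: merge R1<->R3 -> R1=(2,0,0,1) R3=(2,0,0,1)
Op 7: inc R0 by 4 -> R0=(6,0,0,1) value=7
Op 8: merge R0<->R3 -> R0=(6,0,0,1) R3=(6,0,0,1)
Op 9: merge R0<->R1 -> R0=(6,0,0,1) R1=(6,0,0,1)
Op 10: inc R3 by 4 -> R3=(6,0,0,5) value=11
Op 11: merge R3<->R0 -> R3=(6,0,0,5) R0=(6,0,0,5)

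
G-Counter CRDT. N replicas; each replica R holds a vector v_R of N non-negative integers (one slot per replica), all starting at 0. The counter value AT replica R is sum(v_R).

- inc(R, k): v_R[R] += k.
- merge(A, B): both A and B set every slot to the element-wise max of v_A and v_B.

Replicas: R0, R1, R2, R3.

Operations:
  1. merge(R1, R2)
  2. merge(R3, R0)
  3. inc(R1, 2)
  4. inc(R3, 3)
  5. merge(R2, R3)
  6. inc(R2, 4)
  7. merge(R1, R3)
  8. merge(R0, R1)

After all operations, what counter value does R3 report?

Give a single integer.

Answer: 5

Derivation:
Op 1: merge R1<->R2 -> R1=(0,0,0,0) R2=(0,0,0,0)
Op 2: merge R3<->R0 -> R3=(0,0,0,0) R0=(0,0,0,0)
Op 3: inc R1 by 2 -> R1=(0,2,0,0) value=2
Op 4: inc R3 by 3 -> R3=(0,0,0,3) value=3
Op 5: merge R2<->R3 -> R2=(0,0,0,3) R3=(0,0,0,3)
Op 6: inc R2 by 4 -> R2=(0,0,4,3) value=7
Op 7: merge R1<->R3 -> R1=(0,2,0,3) R3=(0,2,0,3)
Op 8: merge R0<->R1 -> R0=(0,2,0,3) R1=(0,2,0,3)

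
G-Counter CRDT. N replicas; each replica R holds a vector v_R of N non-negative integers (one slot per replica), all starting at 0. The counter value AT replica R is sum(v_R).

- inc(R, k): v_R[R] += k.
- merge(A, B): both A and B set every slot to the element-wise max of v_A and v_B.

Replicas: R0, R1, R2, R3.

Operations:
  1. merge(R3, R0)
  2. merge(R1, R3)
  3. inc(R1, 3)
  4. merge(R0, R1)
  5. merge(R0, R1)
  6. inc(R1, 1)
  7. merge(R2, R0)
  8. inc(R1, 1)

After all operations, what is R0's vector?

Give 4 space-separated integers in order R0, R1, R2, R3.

Op 1: merge R3<->R0 -> R3=(0,0,0,0) R0=(0,0,0,0)
Op 2: merge R1<->R3 -> R1=(0,0,0,0) R3=(0,0,0,0)
Op 3: inc R1 by 3 -> R1=(0,3,0,0) value=3
Op 4: merge R0<->R1 -> R0=(0,3,0,0) R1=(0,3,0,0)
Op 5: merge R0<->R1 -> R0=(0,3,0,0) R1=(0,3,0,0)
Op 6: inc R1 by 1 -> R1=(0,4,0,0) value=4
Op 7: merge R2<->R0 -> R2=(0,3,0,0) R0=(0,3,0,0)
Op 8: inc R1 by 1 -> R1=(0,5,0,0) value=5

Answer: 0 3 0 0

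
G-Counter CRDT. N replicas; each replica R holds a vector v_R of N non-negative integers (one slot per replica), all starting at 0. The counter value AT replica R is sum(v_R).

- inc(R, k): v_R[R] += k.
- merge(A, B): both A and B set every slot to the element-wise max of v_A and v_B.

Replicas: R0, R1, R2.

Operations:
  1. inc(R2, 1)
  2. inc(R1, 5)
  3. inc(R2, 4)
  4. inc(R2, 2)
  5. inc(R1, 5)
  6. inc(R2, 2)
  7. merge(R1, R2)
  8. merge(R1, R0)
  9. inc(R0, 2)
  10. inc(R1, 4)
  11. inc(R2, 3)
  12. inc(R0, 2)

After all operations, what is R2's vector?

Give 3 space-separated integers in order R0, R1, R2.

Answer: 0 10 12

Derivation:
Op 1: inc R2 by 1 -> R2=(0,0,1) value=1
Op 2: inc R1 by 5 -> R1=(0,5,0) value=5
Op 3: inc R2 by 4 -> R2=(0,0,5) value=5
Op 4: inc R2 by 2 -> R2=(0,0,7) value=7
Op 5: inc R1 by 5 -> R1=(0,10,0) value=10
Op 6: inc R2 by 2 -> R2=(0,0,9) value=9
Op 7: merge R1<->R2 -> R1=(0,10,9) R2=(0,10,9)
Op 8: merge R1<->R0 -> R1=(0,10,9) R0=(0,10,9)
Op 9: inc R0 by 2 -> R0=(2,10,9) value=21
Op 10: inc R1 by 4 -> R1=(0,14,9) value=23
Op 11: inc R2 by 3 -> R2=(0,10,12) value=22
Op 12: inc R0 by 2 -> R0=(4,10,9) value=23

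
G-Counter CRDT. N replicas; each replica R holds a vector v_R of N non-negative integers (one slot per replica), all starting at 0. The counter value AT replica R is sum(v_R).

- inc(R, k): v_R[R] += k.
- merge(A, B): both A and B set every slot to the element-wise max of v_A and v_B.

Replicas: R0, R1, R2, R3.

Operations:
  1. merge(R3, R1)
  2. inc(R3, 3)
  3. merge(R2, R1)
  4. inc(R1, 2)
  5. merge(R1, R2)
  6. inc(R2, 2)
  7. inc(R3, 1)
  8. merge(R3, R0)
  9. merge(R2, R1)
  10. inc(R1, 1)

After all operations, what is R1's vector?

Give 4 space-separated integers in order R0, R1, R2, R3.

Answer: 0 3 2 0

Derivation:
Op 1: merge R3<->R1 -> R3=(0,0,0,0) R1=(0,0,0,0)
Op 2: inc R3 by 3 -> R3=(0,0,0,3) value=3
Op 3: merge R2<->R1 -> R2=(0,0,0,0) R1=(0,0,0,0)
Op 4: inc R1 by 2 -> R1=(0,2,0,0) value=2
Op 5: merge R1<->R2 -> R1=(0,2,0,0) R2=(0,2,0,0)
Op 6: inc R2 by 2 -> R2=(0,2,2,0) value=4
Op 7: inc R3 by 1 -> R3=(0,0,0,4) value=4
Op 8: merge R3<->R0 -> R3=(0,0,0,4) R0=(0,0,0,4)
Op 9: merge R2<->R1 -> R2=(0,2,2,0) R1=(0,2,2,0)
Op 10: inc R1 by 1 -> R1=(0,3,2,0) value=5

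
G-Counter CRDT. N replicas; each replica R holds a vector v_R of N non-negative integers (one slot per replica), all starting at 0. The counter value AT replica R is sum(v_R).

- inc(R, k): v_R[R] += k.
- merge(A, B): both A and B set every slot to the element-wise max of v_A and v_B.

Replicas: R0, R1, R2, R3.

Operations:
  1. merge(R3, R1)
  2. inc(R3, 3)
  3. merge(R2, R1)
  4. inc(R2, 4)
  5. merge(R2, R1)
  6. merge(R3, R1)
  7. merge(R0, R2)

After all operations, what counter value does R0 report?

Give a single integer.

Op 1: merge R3<->R1 -> R3=(0,0,0,0) R1=(0,0,0,0)
Op 2: inc R3 by 3 -> R3=(0,0,0,3) value=3
Op 3: merge R2<->R1 -> R2=(0,0,0,0) R1=(0,0,0,0)
Op 4: inc R2 by 4 -> R2=(0,0,4,0) value=4
Op 5: merge R2<->R1 -> R2=(0,0,4,0) R1=(0,0,4,0)
Op 6: merge R3<->R1 -> R3=(0,0,4,3) R1=(0,0,4,3)
Op 7: merge R0<->R2 -> R0=(0,0,4,0) R2=(0,0,4,0)

Answer: 4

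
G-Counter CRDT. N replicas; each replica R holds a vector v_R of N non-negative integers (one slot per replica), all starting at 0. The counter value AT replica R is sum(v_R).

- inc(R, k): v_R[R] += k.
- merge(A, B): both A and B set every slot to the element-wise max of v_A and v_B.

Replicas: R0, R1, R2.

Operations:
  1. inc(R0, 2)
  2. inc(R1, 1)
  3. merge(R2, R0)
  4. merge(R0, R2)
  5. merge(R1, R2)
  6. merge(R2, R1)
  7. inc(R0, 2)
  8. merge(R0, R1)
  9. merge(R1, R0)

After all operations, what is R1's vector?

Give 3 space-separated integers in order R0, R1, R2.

Answer: 4 1 0

Derivation:
Op 1: inc R0 by 2 -> R0=(2,0,0) value=2
Op 2: inc R1 by 1 -> R1=(0,1,0) value=1
Op 3: merge R2<->R0 -> R2=(2,0,0) R0=(2,0,0)
Op 4: merge R0<->R2 -> R0=(2,0,0) R2=(2,0,0)
Op 5: merge R1<->R2 -> R1=(2,1,0) R2=(2,1,0)
Op 6: merge R2<->R1 -> R2=(2,1,0) R1=(2,1,0)
Op 7: inc R0 by 2 -> R0=(4,0,0) value=4
Op 8: merge R0<->R1 -> R0=(4,1,0) R1=(4,1,0)
Op 9: merge R1<->R0 -> R1=(4,1,0) R0=(4,1,0)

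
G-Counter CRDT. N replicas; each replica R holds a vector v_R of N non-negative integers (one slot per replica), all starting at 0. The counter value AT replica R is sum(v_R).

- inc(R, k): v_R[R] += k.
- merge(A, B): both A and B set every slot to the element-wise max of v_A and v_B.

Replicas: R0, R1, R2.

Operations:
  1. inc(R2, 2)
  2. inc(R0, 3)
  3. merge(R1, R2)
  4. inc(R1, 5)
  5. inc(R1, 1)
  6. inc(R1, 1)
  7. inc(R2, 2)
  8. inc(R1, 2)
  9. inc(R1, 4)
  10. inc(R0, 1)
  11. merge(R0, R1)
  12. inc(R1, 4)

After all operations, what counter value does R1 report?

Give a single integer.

Answer: 23

Derivation:
Op 1: inc R2 by 2 -> R2=(0,0,2) value=2
Op 2: inc R0 by 3 -> R0=(3,0,0) value=3
Op 3: merge R1<->R2 -> R1=(0,0,2) R2=(0,0,2)
Op 4: inc R1 by 5 -> R1=(0,5,2) value=7
Op 5: inc R1 by 1 -> R1=(0,6,2) value=8
Op 6: inc R1 by 1 -> R1=(0,7,2) value=9
Op 7: inc R2 by 2 -> R2=(0,0,4) value=4
Op 8: inc R1 by 2 -> R1=(0,9,2) value=11
Op 9: inc R1 by 4 -> R1=(0,13,2) value=15
Op 10: inc R0 by 1 -> R0=(4,0,0) value=4
Op 11: merge R0<->R1 -> R0=(4,13,2) R1=(4,13,2)
Op 12: inc R1 by 4 -> R1=(4,17,2) value=23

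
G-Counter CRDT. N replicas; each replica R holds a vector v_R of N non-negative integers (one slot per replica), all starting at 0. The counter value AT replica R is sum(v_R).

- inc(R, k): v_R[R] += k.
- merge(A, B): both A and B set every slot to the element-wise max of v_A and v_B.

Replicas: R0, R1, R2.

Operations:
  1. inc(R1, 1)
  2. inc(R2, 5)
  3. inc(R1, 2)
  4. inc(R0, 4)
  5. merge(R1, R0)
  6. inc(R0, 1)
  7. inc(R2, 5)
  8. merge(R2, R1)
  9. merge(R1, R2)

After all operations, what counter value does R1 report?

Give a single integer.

Answer: 17

Derivation:
Op 1: inc R1 by 1 -> R1=(0,1,0) value=1
Op 2: inc R2 by 5 -> R2=(0,0,5) value=5
Op 3: inc R1 by 2 -> R1=(0,3,0) value=3
Op 4: inc R0 by 4 -> R0=(4,0,0) value=4
Op 5: merge R1<->R0 -> R1=(4,3,0) R0=(4,3,0)
Op 6: inc R0 by 1 -> R0=(5,3,0) value=8
Op 7: inc R2 by 5 -> R2=(0,0,10) value=10
Op 8: merge R2<->R1 -> R2=(4,3,10) R1=(4,3,10)
Op 9: merge R1<->R2 -> R1=(4,3,10) R2=(4,3,10)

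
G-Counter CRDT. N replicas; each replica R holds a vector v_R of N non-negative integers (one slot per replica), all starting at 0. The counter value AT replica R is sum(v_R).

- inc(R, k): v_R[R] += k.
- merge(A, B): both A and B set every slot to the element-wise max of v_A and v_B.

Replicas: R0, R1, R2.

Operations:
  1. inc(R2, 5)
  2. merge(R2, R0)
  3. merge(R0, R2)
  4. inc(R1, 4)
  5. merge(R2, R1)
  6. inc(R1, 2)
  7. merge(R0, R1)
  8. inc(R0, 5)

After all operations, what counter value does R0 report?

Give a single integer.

Answer: 16

Derivation:
Op 1: inc R2 by 5 -> R2=(0,0,5) value=5
Op 2: merge R2<->R0 -> R2=(0,0,5) R0=(0,0,5)
Op 3: merge R0<->R2 -> R0=(0,0,5) R2=(0,0,5)
Op 4: inc R1 by 4 -> R1=(0,4,0) value=4
Op 5: merge R2<->R1 -> R2=(0,4,5) R1=(0,4,5)
Op 6: inc R1 by 2 -> R1=(0,6,5) value=11
Op 7: merge R0<->R1 -> R0=(0,6,5) R1=(0,6,5)
Op 8: inc R0 by 5 -> R0=(5,6,5) value=16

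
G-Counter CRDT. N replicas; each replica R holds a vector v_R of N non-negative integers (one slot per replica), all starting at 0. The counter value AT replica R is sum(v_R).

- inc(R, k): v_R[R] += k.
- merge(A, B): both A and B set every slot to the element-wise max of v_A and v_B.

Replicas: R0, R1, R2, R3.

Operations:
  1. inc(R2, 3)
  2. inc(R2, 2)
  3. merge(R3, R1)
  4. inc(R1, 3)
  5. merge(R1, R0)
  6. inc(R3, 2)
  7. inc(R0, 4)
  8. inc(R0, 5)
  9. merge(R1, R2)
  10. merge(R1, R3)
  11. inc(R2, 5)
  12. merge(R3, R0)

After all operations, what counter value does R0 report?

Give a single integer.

Op 1: inc R2 by 3 -> R2=(0,0,3,0) value=3
Op 2: inc R2 by 2 -> R2=(0,0,5,0) value=5
Op 3: merge R3<->R1 -> R3=(0,0,0,0) R1=(0,0,0,0)
Op 4: inc R1 by 3 -> R1=(0,3,0,0) value=3
Op 5: merge R1<->R0 -> R1=(0,3,0,0) R0=(0,3,0,0)
Op 6: inc R3 by 2 -> R3=(0,0,0,2) value=2
Op 7: inc R0 by 4 -> R0=(4,3,0,0) value=7
Op 8: inc R0 by 5 -> R0=(9,3,0,0) value=12
Op 9: merge R1<->R2 -> R1=(0,3,5,0) R2=(0,3,5,0)
Op 10: merge R1<->R3 -> R1=(0,3,5,2) R3=(0,3,5,2)
Op 11: inc R2 by 5 -> R2=(0,3,10,0) value=13
Op 12: merge R3<->R0 -> R3=(9,3,5,2) R0=(9,3,5,2)

Answer: 19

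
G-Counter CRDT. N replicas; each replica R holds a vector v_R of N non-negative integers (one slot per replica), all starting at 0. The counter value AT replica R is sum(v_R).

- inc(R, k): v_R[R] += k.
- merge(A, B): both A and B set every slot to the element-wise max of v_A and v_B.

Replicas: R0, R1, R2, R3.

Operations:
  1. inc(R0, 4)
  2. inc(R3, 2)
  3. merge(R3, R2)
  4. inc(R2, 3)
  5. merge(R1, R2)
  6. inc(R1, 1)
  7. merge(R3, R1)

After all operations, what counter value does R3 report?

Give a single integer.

Answer: 6

Derivation:
Op 1: inc R0 by 4 -> R0=(4,0,0,0) value=4
Op 2: inc R3 by 2 -> R3=(0,0,0,2) value=2
Op 3: merge R3<->R2 -> R3=(0,0,0,2) R2=(0,0,0,2)
Op 4: inc R2 by 3 -> R2=(0,0,3,2) value=5
Op 5: merge R1<->R2 -> R1=(0,0,3,2) R2=(0,0,3,2)
Op 6: inc R1 by 1 -> R1=(0,1,3,2) value=6
Op 7: merge R3<->R1 -> R3=(0,1,3,2) R1=(0,1,3,2)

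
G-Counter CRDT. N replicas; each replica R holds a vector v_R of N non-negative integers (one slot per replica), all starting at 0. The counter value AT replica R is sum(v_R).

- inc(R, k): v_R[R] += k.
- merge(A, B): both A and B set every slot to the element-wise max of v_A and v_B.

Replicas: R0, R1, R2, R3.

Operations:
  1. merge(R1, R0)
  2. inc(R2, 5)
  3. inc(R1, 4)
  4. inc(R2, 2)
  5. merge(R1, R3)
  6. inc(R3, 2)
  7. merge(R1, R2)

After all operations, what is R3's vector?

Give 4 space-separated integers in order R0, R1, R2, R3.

Op 1: merge R1<->R0 -> R1=(0,0,0,0) R0=(0,0,0,0)
Op 2: inc R2 by 5 -> R2=(0,0,5,0) value=5
Op 3: inc R1 by 4 -> R1=(0,4,0,0) value=4
Op 4: inc R2 by 2 -> R2=(0,0,7,0) value=7
Op 5: merge R1<->R3 -> R1=(0,4,0,0) R3=(0,4,0,0)
Op 6: inc R3 by 2 -> R3=(0,4,0,2) value=6
Op 7: merge R1<->R2 -> R1=(0,4,7,0) R2=(0,4,7,0)

Answer: 0 4 0 2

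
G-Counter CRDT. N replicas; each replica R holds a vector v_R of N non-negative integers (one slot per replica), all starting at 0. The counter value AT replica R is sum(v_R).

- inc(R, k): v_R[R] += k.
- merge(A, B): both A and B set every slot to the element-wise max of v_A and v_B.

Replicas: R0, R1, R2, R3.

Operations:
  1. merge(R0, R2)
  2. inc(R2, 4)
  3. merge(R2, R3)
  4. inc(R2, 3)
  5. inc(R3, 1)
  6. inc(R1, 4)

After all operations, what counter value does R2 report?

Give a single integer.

Answer: 7

Derivation:
Op 1: merge R0<->R2 -> R0=(0,0,0,0) R2=(0,0,0,0)
Op 2: inc R2 by 4 -> R2=(0,0,4,0) value=4
Op 3: merge R2<->R3 -> R2=(0,0,4,0) R3=(0,0,4,0)
Op 4: inc R2 by 3 -> R2=(0,0,7,0) value=7
Op 5: inc R3 by 1 -> R3=(0,0,4,1) value=5
Op 6: inc R1 by 4 -> R1=(0,4,0,0) value=4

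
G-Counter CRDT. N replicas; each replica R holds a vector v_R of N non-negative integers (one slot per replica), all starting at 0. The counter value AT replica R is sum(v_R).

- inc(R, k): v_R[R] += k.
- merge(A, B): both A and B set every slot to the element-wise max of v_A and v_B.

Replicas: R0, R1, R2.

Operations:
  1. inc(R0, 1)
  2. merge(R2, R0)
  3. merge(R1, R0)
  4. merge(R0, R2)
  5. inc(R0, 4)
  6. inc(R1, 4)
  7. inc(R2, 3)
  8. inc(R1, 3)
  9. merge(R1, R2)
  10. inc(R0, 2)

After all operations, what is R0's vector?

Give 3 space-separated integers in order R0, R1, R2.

Answer: 7 0 0

Derivation:
Op 1: inc R0 by 1 -> R0=(1,0,0) value=1
Op 2: merge R2<->R0 -> R2=(1,0,0) R0=(1,0,0)
Op 3: merge R1<->R0 -> R1=(1,0,0) R0=(1,0,0)
Op 4: merge R0<->R2 -> R0=(1,0,0) R2=(1,0,0)
Op 5: inc R0 by 4 -> R0=(5,0,0) value=5
Op 6: inc R1 by 4 -> R1=(1,4,0) value=5
Op 7: inc R2 by 3 -> R2=(1,0,3) value=4
Op 8: inc R1 by 3 -> R1=(1,7,0) value=8
Op 9: merge R1<->R2 -> R1=(1,7,3) R2=(1,7,3)
Op 10: inc R0 by 2 -> R0=(7,0,0) value=7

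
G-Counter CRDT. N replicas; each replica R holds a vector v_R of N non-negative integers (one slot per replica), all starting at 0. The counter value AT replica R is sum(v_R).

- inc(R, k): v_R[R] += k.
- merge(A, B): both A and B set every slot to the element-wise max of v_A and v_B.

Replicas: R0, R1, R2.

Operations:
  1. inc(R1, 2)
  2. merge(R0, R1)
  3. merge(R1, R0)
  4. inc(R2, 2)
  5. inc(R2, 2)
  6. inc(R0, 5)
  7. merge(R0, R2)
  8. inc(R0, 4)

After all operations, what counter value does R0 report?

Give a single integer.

Op 1: inc R1 by 2 -> R1=(0,2,0) value=2
Op 2: merge R0<->R1 -> R0=(0,2,0) R1=(0,2,0)
Op 3: merge R1<->R0 -> R1=(0,2,0) R0=(0,2,0)
Op 4: inc R2 by 2 -> R2=(0,0,2) value=2
Op 5: inc R2 by 2 -> R2=(0,0,4) value=4
Op 6: inc R0 by 5 -> R0=(5,2,0) value=7
Op 7: merge R0<->R2 -> R0=(5,2,4) R2=(5,2,4)
Op 8: inc R0 by 4 -> R0=(9,2,4) value=15

Answer: 15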